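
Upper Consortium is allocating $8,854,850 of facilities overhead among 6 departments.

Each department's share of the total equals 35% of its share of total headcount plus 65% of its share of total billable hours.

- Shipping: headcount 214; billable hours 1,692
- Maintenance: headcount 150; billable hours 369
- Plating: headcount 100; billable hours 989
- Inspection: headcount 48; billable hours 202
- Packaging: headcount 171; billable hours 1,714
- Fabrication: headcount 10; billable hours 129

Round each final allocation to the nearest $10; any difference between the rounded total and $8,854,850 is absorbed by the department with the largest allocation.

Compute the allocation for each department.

Headcount total 693; billable hours total 5,095.
Blended shares (35% headcount + 65% billable hours): Shipping 0.3239; Maintenance 0.1228; Plating 0.1767; Inspection 0.0500; Packaging 0.3050; Fabrication 0.0215.
Pro-rata amounts: Shipping 2,868,435.62; Maintenance 1,087,669.03; Plating 1,564,455.14; Inspection 442,855.73; Packaging 2,700,985.99; Fabrication 190,448.49.
At nearest $10: Shipping $2,868,440; Maintenance $1,087,670; Plating $1,564,460; Inspection $442,860; Packaging $2,700,990; Fabrication $190,450. Sum = $8,854,870.
Difference $8,854,850 − $8,854,870 = −$20 applied to largest allocation (Shipping): Shipping becomes $2,868,420.

Shipping: $2,868,420 · Maintenance: $1,087,670 · Plating: $1,564,460 · Inspection: $442,860 · Packaging: $2,700,990 · Fabrication: $190,450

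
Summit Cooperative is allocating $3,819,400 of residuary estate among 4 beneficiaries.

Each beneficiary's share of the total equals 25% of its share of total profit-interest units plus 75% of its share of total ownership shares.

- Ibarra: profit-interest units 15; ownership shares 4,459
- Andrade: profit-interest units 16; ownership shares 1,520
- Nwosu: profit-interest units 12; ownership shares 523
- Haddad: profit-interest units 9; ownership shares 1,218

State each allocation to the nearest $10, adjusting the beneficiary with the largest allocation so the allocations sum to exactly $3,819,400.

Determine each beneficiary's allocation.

Ibarra: $1,929,980 · Andrade: $857,800 · Nwosu: $414,410 · Haddad: $617,210

Profit-interest units total 52; ownership shares total 7,720.
Blended shares (25% profit-interest units + 75% ownership shares): Ibarra 0.5053; Andrade 0.2246; Nwosu 0.1085; Haddad 0.1616.
Raw shares: Ibarra 1,929,974.86; Andrade 857,804.66; Nwosu 414,412.13; Haddad 617,208.34.
After rounding ($10): Ibarra $1,929,970; Andrade $857,800; Nwosu $414,410; Haddad $617,210. Sum = $3,819,390.
Difference $3,819,400 − $3,819,390 = +$10 applied to largest allocation (Ibarra): Ibarra becomes $1,929,980.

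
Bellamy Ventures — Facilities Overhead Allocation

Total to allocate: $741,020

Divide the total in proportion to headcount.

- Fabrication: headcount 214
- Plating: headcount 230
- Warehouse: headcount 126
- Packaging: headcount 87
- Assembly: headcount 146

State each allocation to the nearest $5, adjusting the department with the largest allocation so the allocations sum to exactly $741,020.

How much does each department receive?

Sum of headcount: 803.
Raw shares: Fabrication 214/803 × $741,020 = 197,482.29; Plating 230/803 × $741,020 = 212,247.32; Warehouse 126/803 × $741,020 = 116,274.62; Packaging 87/803 × $741,020 = 80,284.86; Assembly 146/803 × $741,020 = 134,730.91.
After rounding ($5): Fabrication $197,480; Plating $212,245; Warehouse $116,275; Packaging $80,285; Assembly $134,730. Sum = $741,015.
Difference $741,020 − $741,015 = +$5 applied to largest allocation (Plating): Plating becomes $212,250.

Fabrication: $197,480 · Plating: $212,250 · Warehouse: $116,275 · Packaging: $80,285 · Assembly: $134,730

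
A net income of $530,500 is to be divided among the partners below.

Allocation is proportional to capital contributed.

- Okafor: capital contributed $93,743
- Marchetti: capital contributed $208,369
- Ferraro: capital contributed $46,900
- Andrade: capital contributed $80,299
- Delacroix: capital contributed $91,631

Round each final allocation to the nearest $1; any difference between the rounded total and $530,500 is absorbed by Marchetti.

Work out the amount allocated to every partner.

Okafor: $95,463; Marchetti: $212,193; Ferraro: $47,760; Andrade: $81,772; Delacroix: $93,312

Sum of capital contributed: 520,942.
Raw shares: Okafor 93,743/520,942 × $530,500 = 95,462.95; Marchetti 208,369/520,942 × $530,500 = 212,192.06; Ferraro 46,900/520,942 × $530,500 = 47,760.499; Andrade 80,299/520,942 × $530,500 = 81,772.29; Delacroix 91,631/520,942 × $530,500 = 93,312.20.
Rounded to nearest $1: Okafor $95,463; Marchetti $212,192; Ferraro $47,760; Andrade $81,772; Delacroix $93,312. Sum = $530,499.
Difference $530,500 − $530,499 = +$1 applied to Marchetti: Marchetti becomes $212,193.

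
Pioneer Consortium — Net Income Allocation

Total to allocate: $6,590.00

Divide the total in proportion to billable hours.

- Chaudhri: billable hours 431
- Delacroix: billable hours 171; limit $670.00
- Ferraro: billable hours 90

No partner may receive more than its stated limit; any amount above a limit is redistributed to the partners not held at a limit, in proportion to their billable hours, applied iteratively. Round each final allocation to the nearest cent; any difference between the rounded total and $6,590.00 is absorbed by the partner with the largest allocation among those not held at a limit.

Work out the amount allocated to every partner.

Combined billable hours = 692.
Unconstrained shares: Chaudhri 4,104.4653; Delacroix 1,628.4538; Ferraro 857.0809.
Capped: Delacroix ($670.00); remaining pool $5,920.00 reallocated over remaining billable hours 521.
Redistributed shares: Chaudhri 4,897.3512 → $4,897.35; Ferraro 1,022.6488 → $1,022.65.

Chaudhri: $4,897.35; Delacroix: $670.00; Ferraro: $1,022.65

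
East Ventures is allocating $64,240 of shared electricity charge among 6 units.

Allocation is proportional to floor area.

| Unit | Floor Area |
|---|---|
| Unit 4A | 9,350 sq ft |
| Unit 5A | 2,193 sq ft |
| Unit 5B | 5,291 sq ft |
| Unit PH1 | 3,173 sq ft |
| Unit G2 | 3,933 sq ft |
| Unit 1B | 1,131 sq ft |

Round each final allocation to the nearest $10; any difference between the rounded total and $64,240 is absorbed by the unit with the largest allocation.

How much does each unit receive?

Sum of floor area: 25,071.
Pro-rata amounts: Unit 4A 9,350/25,071 × $64,240 = 23,957.72; Unit 5A 2,193/25,071 × $64,240 = 5,619.17; Unit 5B 5,291/25,071 × $64,240 = 13,557.25; Unit PH1 3,173/25,071 × $64,240 = 8,130.25; Unit G2 3,933/25,071 × $64,240 = 10,077.62; Unit 1B 1,131/25,071 × $64,240 = 2,897.99.
At nearest $10: Unit 4A $23,960; Unit 5A $5,620; Unit 5B $13,560; Unit PH1 $8,130; Unit G2 $10,080; Unit 1B $2,900. Sum = $64,250.
Difference $64,240 − $64,250 = −$10 applied to largest allocation (Unit 4A): Unit 4A becomes $23,950.

Unit 4A: $23,950 · Unit 5A: $5,620 · Unit 5B: $13,560 · Unit PH1: $8,130 · Unit G2: $10,080 · Unit 1B: $2,900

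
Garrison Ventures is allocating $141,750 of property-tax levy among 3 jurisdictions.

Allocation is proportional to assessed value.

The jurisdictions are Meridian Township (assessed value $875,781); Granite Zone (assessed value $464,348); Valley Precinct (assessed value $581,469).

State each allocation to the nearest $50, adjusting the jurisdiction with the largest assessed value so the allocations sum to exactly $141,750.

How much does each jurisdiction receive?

Meridian Township: $64,600 · Granite Zone: $34,250 · Valley Precinct: $42,900

Combined assessed value = 875,781 + 464,348 + 581,469 = 1,921,598.
Pro-rata amounts: Meridian Township 64,603.50; Granite Zone 34,253.43; Valley Precinct 42,893.07.
At nearest $50: Meridian Township $64,600; Granite Zone $34,250; Valley Precinct $42,900. Sum = $141,750.
Rounded total matches; no reconciliation needed.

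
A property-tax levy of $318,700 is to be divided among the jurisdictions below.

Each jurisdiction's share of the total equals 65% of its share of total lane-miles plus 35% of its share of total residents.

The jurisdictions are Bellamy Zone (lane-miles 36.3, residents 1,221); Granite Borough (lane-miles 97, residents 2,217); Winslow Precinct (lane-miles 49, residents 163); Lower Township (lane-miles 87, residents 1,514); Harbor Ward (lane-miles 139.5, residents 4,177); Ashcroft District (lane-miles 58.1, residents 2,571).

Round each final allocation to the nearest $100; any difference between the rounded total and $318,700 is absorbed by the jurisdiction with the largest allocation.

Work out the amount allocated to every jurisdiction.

Totals — lane-miles 466.9, residents 11,863.
Composite weights (65% lane-miles + 35% residents): Bellamy Zone 0.0866; Granite Borough 0.2004; Winslow Precinct 0.0730; Lower Township 0.1658; Harbor Ward 0.3174; Ashcroft District 0.1567.
Pro-rata amounts: Bellamy Zone 27,586.42; Granite Borough 63,883.06; Winslow Precinct 23,273.06; Lower Township 52,836.10; Harbor Ward 101,168.95; Ashcroft District 49,952.42.
Rounded to nearest $100: Bellamy Zone $27,600; Granite Borough $63,900; Winslow Precinct $23,300; Lower Township $52,800; Harbor Ward $101,200; Ashcroft District $50,000. Sum = $318,800.
Difference $318,700 − $318,800 = −$100 applied to largest allocation (Harbor Ward): Harbor Ward becomes $101,100.

Bellamy Zone: $27,600 | Granite Borough: $63,900 | Winslow Precinct: $23,300 | Lower Township: $52,800 | Harbor Ward: $101,100 | Ashcroft District: $50,000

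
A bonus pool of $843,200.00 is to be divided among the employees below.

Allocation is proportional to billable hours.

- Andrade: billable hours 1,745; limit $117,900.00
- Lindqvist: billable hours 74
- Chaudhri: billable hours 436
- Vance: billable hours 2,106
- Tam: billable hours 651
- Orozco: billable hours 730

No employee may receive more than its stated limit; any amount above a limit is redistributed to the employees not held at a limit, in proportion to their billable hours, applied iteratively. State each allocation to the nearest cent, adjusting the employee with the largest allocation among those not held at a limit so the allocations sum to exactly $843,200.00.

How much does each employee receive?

Sum of billable hours: 5,742.
Proportional shares (ignoring caps): Andrade 256,249.3905; Lindqvist 10,866.7363; Chaudhri 64,025.6357; Vance 309,261.4420; Tam 95,597.9101; Orozco 107,198.8854.
Cap binds for Andrade ($117,900.00); remaining pool $725,300.00 reallocated over remaining billable hours 3,997.
Shares after redistribution: Lindqvist 13,428.1211 → $13,428.12; Chaudhri 79,117.0378 → $79,117.04; Vance 382,157.0678 → $382,157.07; Tam 118,131.1734 → $118,131.17; Orozco 132,466.5999 → $132,466.60.

Andrade: $117,900.00 | Lindqvist: $13,428.12 | Chaudhri: $79,117.04 | Vance: $382,157.07 | Tam: $118,131.17 | Orozco: $132,466.60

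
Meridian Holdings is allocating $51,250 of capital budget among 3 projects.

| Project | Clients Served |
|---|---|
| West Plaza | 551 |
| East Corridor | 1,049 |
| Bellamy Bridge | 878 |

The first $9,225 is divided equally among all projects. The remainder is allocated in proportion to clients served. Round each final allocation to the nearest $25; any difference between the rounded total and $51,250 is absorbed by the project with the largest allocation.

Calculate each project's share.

West Plaza: $12,425 · East Corridor: $20,850 · Bellamy Bridge: $17,975

First tranche $9,225 split equally: $3,075 each.
Remainder $42,025 by clients served (total 2,478): West Plaza 9,344.54 → $9,350; East Corridor 17,790.24 → $17,800; Bellamy Bridge 14,890.21 → $14,900.
Rounding difference −$25 on remainder applied to East Corridor.
Totals: West Plaza $3,075 + $9,350 = $12,425; East Corridor $3,075 + $17,775 = $20,850; Bellamy Bridge $3,075 + $14,900 = $17,975.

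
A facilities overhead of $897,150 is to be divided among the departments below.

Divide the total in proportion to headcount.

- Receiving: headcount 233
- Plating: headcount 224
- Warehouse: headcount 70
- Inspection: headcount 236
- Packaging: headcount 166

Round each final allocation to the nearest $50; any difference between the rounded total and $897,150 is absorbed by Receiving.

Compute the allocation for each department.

Receiving: $225,050 | Plating: $216,300 | Warehouse: $67,600 | Inspection: $227,900 | Packaging: $160,300

Combined headcount = 929.
Unrounded shares: Receiving 233/929 × $897,150 = 225,011.79; Plating 224/929 × $897,150 = 216,320.34; Warehouse 70/929 × $897,150 = 67,600.11; Inspection 236/929 × $897,150 = 227,908.93; Packaging 166/929 × $897,150 = 160,308.83.
Rounded to nearest $50: Receiving $225,000; Plating $216,300; Warehouse $67,600; Inspection $227,900; Packaging $160,300. Sum = $897,100.
Difference $897,150 − $897,100 = +$50 applied to Receiving: Receiving becomes $225,050.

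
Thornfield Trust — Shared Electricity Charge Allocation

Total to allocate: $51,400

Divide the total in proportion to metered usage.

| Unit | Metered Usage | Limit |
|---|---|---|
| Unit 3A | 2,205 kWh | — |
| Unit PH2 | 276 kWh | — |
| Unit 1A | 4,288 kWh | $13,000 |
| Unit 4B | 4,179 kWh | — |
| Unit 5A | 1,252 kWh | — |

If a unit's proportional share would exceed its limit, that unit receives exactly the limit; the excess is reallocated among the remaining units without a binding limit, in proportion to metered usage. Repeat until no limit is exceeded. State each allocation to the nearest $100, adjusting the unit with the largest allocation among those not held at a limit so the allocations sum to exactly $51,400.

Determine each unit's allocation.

Unit 3A: $10,700; Unit PH2: $1,300; Unit 1A: $13,000; Unit 4B: $20,300; Unit 5A: $6,100

Sum of metered usage: 12,200.
Unconstrained shares: Unit 3A 9,289.92; Unit PH2 1,162.82; Unit 1A 18,065.84; Unit 4B 17,606.61; Unit 5A 5,274.82.
Held at cap: Unit 1A ($13,000); remaining pool $38,400 reallocated over remaining metered usage 7,912.
Shares after redistribution: Unit 3A 10,701.72 → $10,700; Unit PH2 1,339.53 → $1,300; Unit 4B 20,282.31 → $20,300; Unit 5A 6,076.44 → $6,100.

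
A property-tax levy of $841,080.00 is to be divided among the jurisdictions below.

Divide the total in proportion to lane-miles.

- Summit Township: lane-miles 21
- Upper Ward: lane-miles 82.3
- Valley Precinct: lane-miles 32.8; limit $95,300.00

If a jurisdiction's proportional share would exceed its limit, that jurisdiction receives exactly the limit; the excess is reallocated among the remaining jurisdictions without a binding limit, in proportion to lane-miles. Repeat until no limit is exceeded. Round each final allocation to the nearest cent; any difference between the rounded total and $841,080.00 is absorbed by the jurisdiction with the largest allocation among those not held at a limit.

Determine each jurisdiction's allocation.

Lane-miles total: 136.1.
Proportional shares (ignoring caps): Summit Township 129,777.2226; Upper Ward 508,603.1154; Valley Precinct 202,699.6620.
Held at cap: Valley Precinct ($95,300.00); balance $745,780.00 reallocated over remaining lane-miles 103.3.
Remaining shares: Summit Township 151,610.6486 → $151,610.65; Upper Ward 594,169.3514 → $594,169.35.

Summit Township: $151,610.65 | Upper Ward: $594,169.35 | Valley Precinct: $95,300.00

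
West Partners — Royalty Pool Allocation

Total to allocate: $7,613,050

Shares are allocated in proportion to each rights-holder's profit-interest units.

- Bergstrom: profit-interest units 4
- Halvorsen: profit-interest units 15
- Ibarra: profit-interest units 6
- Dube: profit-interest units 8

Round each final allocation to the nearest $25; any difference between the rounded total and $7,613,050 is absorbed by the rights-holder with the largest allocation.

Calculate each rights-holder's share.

Bergstrom: $922,800 | Halvorsen: $3,460,450 | Ibarra: $1,384,200 | Dube: $1,845,600

Combined profit-interest units = 33.
Unrounded shares: Bergstrom 4/33 × $7,613,050 = 922,793.94; Halvorsen 15/33 × $7,613,050 = 3,460,477.27; Ibarra 6/33 × $7,613,050 = 1,384,190.91; Dube 8/33 × $7,613,050 = 1,845,587.88.
At nearest $25: Bergstrom $922,800; Halvorsen $3,460,475; Ibarra $1,384,200; Dube $1,845,600. Sum = $7,613,075.
Difference $7,613,050 − $7,613,075 = −$25 applied to largest allocation (Halvorsen): Halvorsen becomes $3,460,450.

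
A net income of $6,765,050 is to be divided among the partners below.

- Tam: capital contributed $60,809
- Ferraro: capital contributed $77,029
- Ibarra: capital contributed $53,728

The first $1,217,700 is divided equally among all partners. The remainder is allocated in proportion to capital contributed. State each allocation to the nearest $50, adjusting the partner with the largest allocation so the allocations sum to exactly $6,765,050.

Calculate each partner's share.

Equal tier: $1,217,700 ÷ 3 = $405,900 apiece.
Remainder $5,547,350 by capital contributed (total 191,566): Tam 1,760,901.24 → $1,760,900; Ferraro 2,230,598.45 → $2,230,600; Ibarra 1,555,850.31 → $1,555,850.
Totals: Tam $405,900 + $1,760,900 = $2,166,800; Ferraro $405,900 + $2,230,600 = $2,636,500; Ibarra $405,900 + $1,555,850 = $1,961,750.

Tam: $2,166,800 | Ferraro: $2,636,500 | Ibarra: $1,961,750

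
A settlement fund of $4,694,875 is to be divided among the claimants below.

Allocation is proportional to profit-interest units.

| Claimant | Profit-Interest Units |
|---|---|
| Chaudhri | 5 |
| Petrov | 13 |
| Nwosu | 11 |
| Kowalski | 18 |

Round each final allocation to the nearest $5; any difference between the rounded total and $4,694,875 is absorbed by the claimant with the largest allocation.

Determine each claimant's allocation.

Chaudhri: $499,455 · Petrov: $1,298,580 · Nwosu: $1,098,800 · Kowalski: $1,798,040

Combined profit-interest units = 47.
Raw shares: Chaudhri 5/47 × $4,694,875 = 499,454.79; Petrov 13/47 × $4,694,875 = 1,298,582.45; Nwosu 11/47 × $4,694,875 = 1,098,800.53; Kowalski 18/47 × $4,694,875 = 1,798,037.23.
At nearest $5: Chaudhri $499,455; Petrov $1,298,580; Nwosu $1,098,800; Kowalski $1,798,035. Sum = $4,694,870.
Difference $4,694,875 − $4,694,870 = +$5 applied to largest allocation (Kowalski): Kowalski becomes $1,798,040.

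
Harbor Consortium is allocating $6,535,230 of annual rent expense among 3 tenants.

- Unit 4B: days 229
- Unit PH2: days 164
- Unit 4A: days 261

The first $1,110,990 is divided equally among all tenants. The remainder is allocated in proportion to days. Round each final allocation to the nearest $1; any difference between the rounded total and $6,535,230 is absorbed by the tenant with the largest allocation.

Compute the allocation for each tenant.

Unit 4B: $2,269,643 | Unit PH2: $1,730,537 | Unit 4A: $2,535,050

$1,110,990 shared equally gives $370,330 per tenant.
Remainder $5,424,240 by days (total 654): Unit 4B 1,899,313.39 → $1,899,313; Unit PH2 1,360,206.97 → $1,360,207; Unit 4A 2,164,719.63 → $2,164,720.
Totals: Unit 4B $370,330 + $1,899,313 = $2,269,643; Unit PH2 $370,330 + $1,360,207 = $1,730,537; Unit 4A $370,330 + $2,164,720 = $2,535,050.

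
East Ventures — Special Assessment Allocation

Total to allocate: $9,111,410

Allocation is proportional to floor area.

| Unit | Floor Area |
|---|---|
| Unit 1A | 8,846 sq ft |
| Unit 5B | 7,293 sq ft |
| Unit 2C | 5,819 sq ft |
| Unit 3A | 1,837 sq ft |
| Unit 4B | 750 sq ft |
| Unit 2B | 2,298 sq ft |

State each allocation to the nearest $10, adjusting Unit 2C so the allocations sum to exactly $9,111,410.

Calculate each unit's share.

Combined floor area = 26,843.
Proportional shares: Unit 1A 8,846/26,843 × $9,111,410 = 3,002,627.61; Unit 5B 7,293/26,843 × $9,111,410 = 2,475,487.58; Unit 2C 5,819/26,843 × $9,111,410 = 1,975,162.79; Unit 3A 1,837/26,843 × $9,111,410 = 623,539.10; Unit 4B 750/26,843 × $9,111,410 = 254,575.03; Unit 2B 2,298/26,843 × $9,111,410 = 780,017.89.
After rounding ($10): Unit 1A $3,002,630; Unit 5B $2,475,490; Unit 2C $1,975,160; Unit 3A $623,540; Unit 4B $254,580; Unit 2B $780,020. Sum = $9,111,420.
Difference $9,111,410 − $9,111,420 = −$10 applied to Unit 2C: Unit 2C becomes $1,975,150.

Unit 1A: $3,002,630 | Unit 5B: $2,475,490 | Unit 2C: $1,975,150 | Unit 3A: $623,540 | Unit 4B: $254,580 | Unit 2B: $780,020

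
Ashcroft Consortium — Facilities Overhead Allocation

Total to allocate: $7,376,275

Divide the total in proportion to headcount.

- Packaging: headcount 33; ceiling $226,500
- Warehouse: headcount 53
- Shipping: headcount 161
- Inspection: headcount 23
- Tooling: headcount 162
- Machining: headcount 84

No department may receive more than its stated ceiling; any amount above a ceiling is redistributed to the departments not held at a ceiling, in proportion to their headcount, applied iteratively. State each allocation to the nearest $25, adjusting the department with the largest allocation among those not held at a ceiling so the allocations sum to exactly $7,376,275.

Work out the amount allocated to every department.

Combined headcount = 516.
Unconstrained shares: Packaging 471,738.52; Warehouse 757,640.65; Shipping 2,301,512.16; Inspection 328,787.45; Tooling 2,315,807.27; Machining 1,200,788.95.
Capped: Packaging ($226,500); residual $7,149,775 reallocated over remaining headcount 483.
Remaining shares: Warehouse 784,550.88 → $784,550; Shipping 2,383,258.33 → $2,383,250; Inspection 340,465.48 → $340,475; Tooling 2,398,061.18 → $2,398,050; Machining 1,243,439.13 → $1,243,450.

Packaging: $226,500; Warehouse: $784,550; Shipping: $2,383,250; Inspection: $340,475; Tooling: $2,398,050; Machining: $1,243,450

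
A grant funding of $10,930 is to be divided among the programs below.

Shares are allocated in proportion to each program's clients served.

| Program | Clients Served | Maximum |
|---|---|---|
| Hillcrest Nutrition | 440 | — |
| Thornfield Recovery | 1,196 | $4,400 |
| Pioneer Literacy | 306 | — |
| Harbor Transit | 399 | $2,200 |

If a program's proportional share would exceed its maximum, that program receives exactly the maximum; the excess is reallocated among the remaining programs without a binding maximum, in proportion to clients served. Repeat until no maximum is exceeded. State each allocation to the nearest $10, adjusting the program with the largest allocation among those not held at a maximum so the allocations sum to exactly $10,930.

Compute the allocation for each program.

Clients served total: 2,341.
Unconstrained shares: Hillcrest Nutrition 2,054.34; Thornfield Recovery 5,584.06; Pioneer Literacy 1,428.70; Harbor Transit 1,862.91.
Held at cap: Thornfield Recovery ($4,400); residual $6,530 reallocated over remaining clients served 1,145.
Held at cap: Harbor Transit ($2,200); residual $4,330 reallocated over remaining clients served 746.
Redistributed shares: Hillcrest Nutrition 2,553.89 → $2,550; Pioneer Literacy 1,776.11 → $1,780.

Hillcrest Nutrition: $2,550; Thornfield Recovery: $4,400; Pioneer Literacy: $1,780; Harbor Transit: $2,200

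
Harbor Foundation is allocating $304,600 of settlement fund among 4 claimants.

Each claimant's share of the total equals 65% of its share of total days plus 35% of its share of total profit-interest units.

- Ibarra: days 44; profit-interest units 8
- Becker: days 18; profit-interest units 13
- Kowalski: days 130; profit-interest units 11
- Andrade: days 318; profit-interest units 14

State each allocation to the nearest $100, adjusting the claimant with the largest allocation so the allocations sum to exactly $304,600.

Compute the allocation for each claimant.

Ibarra: $35,600 | Becker: $37,100 | Kowalski: $76,000 | Andrade: $155,900

Days total 510; profit-interest units total 46.
Composite weights (65% days + 35% profit-interest units): Ibarra 0.1169; Becker 0.1219; Kowalski 0.2494; Andrade 0.5118.
Pro-rata amounts: Ibarra 35,622.36; Becker 37,116.80; Kowalski 75,961.73; Andrade 155,899.11.
After rounding ($100): Ibarra $35,600; Becker $37,100; Kowalski $76,000; Andrade $155,900. Sum = $304,600.
No rounding difference to absorb.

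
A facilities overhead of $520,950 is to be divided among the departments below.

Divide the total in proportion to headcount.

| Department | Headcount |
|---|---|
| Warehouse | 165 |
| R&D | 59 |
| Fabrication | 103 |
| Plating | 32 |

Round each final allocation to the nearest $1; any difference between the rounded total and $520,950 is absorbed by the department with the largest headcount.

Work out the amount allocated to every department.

Warehouse: $239,433 · R&D: $85,616 · Fabrication: $149,465 · Plating: $46,436

Total headcount = 359.
Proportional shares: Warehouse 165/359 × $520,950 = 239,433.84; R&D 59/359 × $520,950 = 85,615.74; Fabrication 103/359 × $520,950 = 149,464.76; Plating 32/359 × $520,950 = 46,435.65.
Rounded to nearest $1: Warehouse $239,434; R&D $85,616; Fabrication $149,465; Plating $46,436. Sum = $520,951.
Difference $520,950 − $520,951 = −$1 applied to largest headcount (Warehouse): Warehouse becomes $239,433.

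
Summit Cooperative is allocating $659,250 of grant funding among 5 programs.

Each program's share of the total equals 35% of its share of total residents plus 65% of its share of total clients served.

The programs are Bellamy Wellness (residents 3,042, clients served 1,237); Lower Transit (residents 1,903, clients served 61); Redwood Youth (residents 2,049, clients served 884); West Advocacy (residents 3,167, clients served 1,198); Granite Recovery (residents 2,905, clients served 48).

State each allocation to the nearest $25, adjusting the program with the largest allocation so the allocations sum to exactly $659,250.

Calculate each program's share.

Totals — residents 13,066, clients served 3,428.
Combined weights (35% residents + 65% clients served): Bellamy Wellness 0.3160; Lower Transit 0.0625; Redwood Youth 0.2225; West Advocacy 0.3120; Granite Recovery 0.0869.
Unrounded shares: Bellamy Wellness 208,349.35; Lower Transit 41,231.03; Redwood Youth 146,687.30; West Advocacy 205,681.63; Granite Recovery 57,300.68.
At nearest $25: Bellamy Wellness $208,350; Lower Transit $41,225; Redwood Youth $146,675; West Advocacy $205,675; Granite Recovery $57,300. Sum = $659,225.
Difference $659,250 − $659,225 = +$25 applied to largest allocation (Bellamy Wellness): Bellamy Wellness becomes $208,375.

Bellamy Wellness: $208,375 | Lower Transit: $41,225 | Redwood Youth: $146,675 | West Advocacy: $205,675 | Granite Recovery: $57,300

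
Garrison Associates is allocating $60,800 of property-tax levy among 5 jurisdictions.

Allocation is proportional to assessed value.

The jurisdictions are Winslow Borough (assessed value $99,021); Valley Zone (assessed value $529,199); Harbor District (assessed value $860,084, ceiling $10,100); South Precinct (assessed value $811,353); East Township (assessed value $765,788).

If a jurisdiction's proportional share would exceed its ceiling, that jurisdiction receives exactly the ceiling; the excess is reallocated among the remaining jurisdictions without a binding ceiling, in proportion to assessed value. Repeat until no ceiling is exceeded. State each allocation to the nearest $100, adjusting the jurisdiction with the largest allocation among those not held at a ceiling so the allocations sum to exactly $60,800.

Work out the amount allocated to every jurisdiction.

Winslow Borough: $2,300 · Valley Zone: $12,200 · Harbor District: $10,100 · South Precinct: $18,600 · East Township: $17,600

Assessed value total: 3,065,445.
Proportional shares (ignoring caps): Winslow Borough 1,963.98; Valley Zone 10,496.13; Harbor District 17,058.90; South Precinct 16,092.37; East Township 15,188.63.
Held at cap: Harbor District ($10,100); remaining pool $50,700 reallocated over remaining assessed value 2,205,361.
Redistributed shares: Winslow Borough 2,276.44 → $2,300; Valley Zone 12,165.99 → $12,200; South Precinct 18,652.55 → $18,700; East Township 17,605.03 → $17,600.
Rounding difference −$100 applied to South Precinct → $18,600.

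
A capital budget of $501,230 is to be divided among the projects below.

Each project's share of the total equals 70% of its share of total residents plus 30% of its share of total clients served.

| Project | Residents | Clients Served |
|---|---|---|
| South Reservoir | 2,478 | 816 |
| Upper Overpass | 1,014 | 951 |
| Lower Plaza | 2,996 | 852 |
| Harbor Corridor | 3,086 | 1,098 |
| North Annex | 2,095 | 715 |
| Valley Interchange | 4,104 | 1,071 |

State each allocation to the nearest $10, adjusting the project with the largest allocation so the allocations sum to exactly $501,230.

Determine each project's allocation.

Totals — residents 15,773, clients served 5,503.
Composite weights (70% residents + 30% clients served): South Reservoir 0.1545; Upper Overpass 0.0968; Lower Plaza 0.1794; Harbor Corridor 0.1968; North Annex 0.1320; Valley Interchange 0.2405.
Pro-rata amounts: South Reservoir 77,418.77; Upper Overpass 48,541.82; Lower Plaza 89,925.06; Harbor Corridor 98,648.99; North Annex 66,139.34; Valley Interchange 120,556.02.
After rounding ($10): South Reservoir $77,420; Upper Overpass $48,540; Lower Plaza $89,930; Harbor Corridor $98,650; North Annex $66,140; Valley Interchange $120,560. Sum = $501,240.
Difference $501,230 − $501,240 = −$10 applied to largest allocation (Valley Interchange): Valley Interchange becomes $120,550.

South Reservoir: $77,420 | Upper Overpass: $48,540 | Lower Plaza: $89,930 | Harbor Corridor: $98,650 | North Annex: $66,140 | Valley Interchange: $120,550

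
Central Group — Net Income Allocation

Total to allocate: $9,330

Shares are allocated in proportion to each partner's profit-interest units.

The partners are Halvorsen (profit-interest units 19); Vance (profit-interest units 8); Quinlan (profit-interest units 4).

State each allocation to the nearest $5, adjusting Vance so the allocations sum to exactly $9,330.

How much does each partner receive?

Profit-interest units total: 31.
Raw shares: Halvorsen 19/31 × $9,330 = 5,718.39; Vance 8/31 × $9,330 = 2,407.74; Quinlan 4/31 × $9,330 = 1,203.87.
After rounding ($5): Halvorsen $5,720; Vance $2,410; Quinlan $1,205. Sum = $9,335.
Difference $9,330 − $9,335 = −$5 applied to Vance: Vance becomes $2,405.

Halvorsen: $5,720 · Vance: $2,405 · Quinlan: $1,205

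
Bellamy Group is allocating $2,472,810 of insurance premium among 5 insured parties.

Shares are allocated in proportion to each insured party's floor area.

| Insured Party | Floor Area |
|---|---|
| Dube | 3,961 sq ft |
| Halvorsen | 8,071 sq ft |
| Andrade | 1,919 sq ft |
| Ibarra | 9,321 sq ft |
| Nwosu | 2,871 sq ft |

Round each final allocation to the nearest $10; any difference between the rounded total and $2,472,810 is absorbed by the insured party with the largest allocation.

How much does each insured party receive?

Sum of floor area: 26,143.
Raw shares: Dube 3,961/26,143 × $2,472,810 = 374,662.45; Halvorsen 8,071/26,143 × $2,472,810 = 763,418.49; Andrade 1,919/26,143 × $2,472,810 = 181,514.07; Ibarra 9,321/26,143 × $2,472,810 = 881,653.29; Nwosu 2,871/26,143 × $2,472,810 = 271,561.70.
At nearest $10: Dube $374,660; Halvorsen $763,420; Andrade $181,510; Ibarra $881,650; Nwosu $271,560. Sum = $2,472,800.
Difference $2,472,810 − $2,472,800 = +$10 applied to largest allocation (Ibarra): Ibarra becomes $881,660.

Dube: $374,660 | Halvorsen: $763,420 | Andrade: $181,510 | Ibarra: $881,660 | Nwosu: $271,560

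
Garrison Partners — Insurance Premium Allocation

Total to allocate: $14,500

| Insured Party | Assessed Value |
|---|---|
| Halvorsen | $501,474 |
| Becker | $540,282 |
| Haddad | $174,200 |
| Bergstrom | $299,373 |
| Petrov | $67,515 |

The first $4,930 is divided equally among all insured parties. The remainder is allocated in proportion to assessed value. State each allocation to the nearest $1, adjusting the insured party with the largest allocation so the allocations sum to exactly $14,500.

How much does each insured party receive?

Halvorsen: $4,018 · Becker: $4,253 · Haddad: $2,039 · Bergstrom: $2,796 · Petrov: $1,394

$4,930 shared equally gives $986 per insured party.
Remainder $9,570 by assessed value (total 1,582,844): Halvorsen 3,031.95 → $3,032; Becker 3,266.59 → $3,267; Haddad 1,053.23 → $1,053; Bergstrom 1,810.03 → $1,810; Petrov 408.20 → $408.
Totals: Halvorsen $986 + $3,032 = $4,018; Becker $986 + $3,267 = $4,253; Haddad $986 + $1,053 = $2,039; Bergstrom $986 + $1,810 = $2,796; Petrov $986 + $408 = $1,394.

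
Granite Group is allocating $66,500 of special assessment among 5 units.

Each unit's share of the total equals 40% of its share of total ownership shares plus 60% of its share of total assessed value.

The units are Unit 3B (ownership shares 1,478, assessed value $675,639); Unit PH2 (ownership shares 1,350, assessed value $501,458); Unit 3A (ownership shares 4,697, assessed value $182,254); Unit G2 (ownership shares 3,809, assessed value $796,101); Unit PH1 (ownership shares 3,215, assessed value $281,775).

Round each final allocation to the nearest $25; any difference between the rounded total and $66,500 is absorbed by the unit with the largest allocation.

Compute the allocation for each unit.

Ownership shares total 14,549; assessed value total 2,437,227.
Blended shares (40% ownership shares + 60% assessed value): Unit 3B 0.2070; Unit PH2 0.1606; Unit 3A 0.1740; Unit G2 0.3007; Unit PH1 0.1578.
Raw shares: Unit 3B 13,763.16; Unit PH2 10,677.61; Unit 3A 11,571.24; Unit G2 19,997.03; Unit PH1 10,490.96.
Rounded to nearest $25: Unit 3B $13,775; Unit PH2 $10,675; Unit 3A $11,575; Unit G2 $20,000; Unit PH1 $10,500. Sum = $66,525.
Difference $66,500 − $66,525 = −$25 applied to largest allocation (Unit G2): Unit G2 becomes $19,975.

Unit 3B: $13,775; Unit PH2: $10,675; Unit 3A: $11,575; Unit G2: $19,975; Unit PH1: $10,500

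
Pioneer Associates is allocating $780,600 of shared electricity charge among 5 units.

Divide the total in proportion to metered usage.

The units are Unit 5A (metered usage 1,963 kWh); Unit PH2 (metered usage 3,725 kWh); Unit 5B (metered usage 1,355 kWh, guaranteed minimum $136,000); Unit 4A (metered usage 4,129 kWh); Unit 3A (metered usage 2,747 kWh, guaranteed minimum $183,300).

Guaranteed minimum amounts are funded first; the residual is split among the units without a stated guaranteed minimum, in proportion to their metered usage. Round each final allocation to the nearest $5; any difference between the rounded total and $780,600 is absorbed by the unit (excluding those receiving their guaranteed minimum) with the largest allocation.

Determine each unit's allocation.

Unit 5A: $92,240; Unit PH2: $175,035; Unit 5B: $136,000; Unit 4A: $194,025; Unit 3A: $183,300

Guaranteed amounts: Unit 5B $136,000; Unit 3A $183,300. Remaining pool $461,300.
Remaining pool split over remaining metered usage 9,817: Unit 5A 92,241.20 → $92,240; Unit PH2 175,037.44 → $175,035; Unit 4A 194,021.36 → $194,020.
Rounding difference +$5 applied to Unit 4A → $194,025.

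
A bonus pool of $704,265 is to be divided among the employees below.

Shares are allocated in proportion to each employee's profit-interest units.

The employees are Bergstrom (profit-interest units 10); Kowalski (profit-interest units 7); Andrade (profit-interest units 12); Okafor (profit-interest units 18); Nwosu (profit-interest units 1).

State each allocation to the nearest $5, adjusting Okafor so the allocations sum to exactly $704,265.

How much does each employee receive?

Bergstrom: $146,720 | Kowalski: $102,705 | Andrade: $176,065 | Okafor: $264,105 | Nwosu: $14,670

Sum of profit-interest units: 48.
Raw shares: Bergstrom 10/48 × $704,265 = 146,721.88; Kowalski 7/48 × $704,265 = 102,705.31; Andrade 12/48 × $704,265 = 176,066.25; Okafor 18/48 × $704,265 = 264,099.38; Nwosu 1/48 × $704,265 = 14,672.19.
Rounded to nearest $5: Bergstrom $146,720; Kowalski $102,705; Andrade $176,065; Okafor $264,100; Nwosu $14,670. Sum = $704,260.
Difference $704,265 − $704,260 = +$5 applied to Okafor: Okafor becomes $264,105.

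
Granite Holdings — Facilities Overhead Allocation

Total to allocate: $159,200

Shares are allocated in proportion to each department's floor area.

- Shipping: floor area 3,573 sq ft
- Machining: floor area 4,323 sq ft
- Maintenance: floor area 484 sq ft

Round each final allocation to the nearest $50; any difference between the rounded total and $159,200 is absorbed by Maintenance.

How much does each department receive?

Shipping: $67,900 · Machining: $82,150 · Maintenance: $9,150

Combined floor area = 8,380.
Pro-rata amounts: Shipping 3,573/8,380 × $159,200 = 67,878.47; Machining 4,323/8,380 × $159,200 = 82,126.68; Maintenance 484/8,380 × $159,200 = 9,194.84.
At nearest $50: Shipping $67,900; Machining $82,150; Maintenance $9,200. Sum = $159,250.
Difference $159,200 − $159,250 = −$50 applied to Maintenance: Maintenance becomes $9,150.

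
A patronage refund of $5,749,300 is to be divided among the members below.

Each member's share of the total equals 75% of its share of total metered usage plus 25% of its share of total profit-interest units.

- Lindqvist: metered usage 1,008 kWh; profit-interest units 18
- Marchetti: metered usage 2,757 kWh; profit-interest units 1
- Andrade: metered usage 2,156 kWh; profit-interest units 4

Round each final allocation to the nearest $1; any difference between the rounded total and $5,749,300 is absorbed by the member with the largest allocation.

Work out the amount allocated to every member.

Lindqvist: $1,858,940 | Marchetti: $2,070,281 | Andrade: $1,820,079

Totals — metered usage 5,921, profit-interest units 23.
Combined weights (75% metered usage + 25% profit-interest units): Lindqvist 0.3233; Marchetti 0.3601; Andrade 0.3166.
Unrounded shares: Lindqvist 1,858,940.19; Marchetti 2,070,280.78; Andrade 1,820,079.02.
At nearest $1: Lindqvist $1,858,940; Marchetti $2,070,281; Andrade $1,820,079. Sum = $5,749,300.
No rounding difference to absorb.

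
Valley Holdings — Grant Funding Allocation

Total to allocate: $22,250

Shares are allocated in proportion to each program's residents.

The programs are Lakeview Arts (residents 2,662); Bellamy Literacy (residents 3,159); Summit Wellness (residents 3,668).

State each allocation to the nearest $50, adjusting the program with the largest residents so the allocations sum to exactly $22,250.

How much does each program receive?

Sum of residents: 2,662 + 3,159 + 3,668 = 9,489.
Unrounded shares: Lakeview Arts 6,241.91; Bellamy Literacy 7,407.29; Summit Wellness 8,600.80.
Rounded to nearest $50: Lakeview Arts $6,250; Bellamy Literacy $7,400; Summit Wellness $8,600. Sum = $22,250.
No rounding difference to absorb.

Lakeview Arts: $6,250 | Bellamy Literacy: $7,400 | Summit Wellness: $8,600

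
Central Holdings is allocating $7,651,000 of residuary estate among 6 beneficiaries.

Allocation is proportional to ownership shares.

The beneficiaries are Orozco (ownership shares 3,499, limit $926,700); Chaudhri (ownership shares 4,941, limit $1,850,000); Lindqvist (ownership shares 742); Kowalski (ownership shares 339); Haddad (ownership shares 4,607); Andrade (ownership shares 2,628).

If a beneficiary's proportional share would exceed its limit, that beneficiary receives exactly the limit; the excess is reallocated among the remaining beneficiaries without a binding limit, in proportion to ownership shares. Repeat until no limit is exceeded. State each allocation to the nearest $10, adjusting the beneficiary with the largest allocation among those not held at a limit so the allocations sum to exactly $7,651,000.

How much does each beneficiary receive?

Ownership shares total: 16,756.
Unconstrained shares: Orozco 1,597,687.34; Chaudhri 2,256,122.64; Lindqvist 338,806.52; Kowalski 154,791.66; Haddad 2,103,614.05; Andrade 1,199,977.80.
Held at cap: Orozco ($926,700), Chaudhri ($1,850,000); residual $4,874,300 reallocated over remaining ownership shares 8,316.
Remaining shares: Lindqvist 434,912.29 → $434,910; Kowalski 198,699.82 → $198,700; Haddad 2,700,324.69 → $2,700,320; Andrade 1,540,363.20 → $1,540,360.
Rounding difference +$10 applied to Haddad → $2,700,330.

Orozco: $926,700 · Chaudhri: $1,850,000 · Lindqvist: $434,910 · Kowalski: $198,700 · Haddad: $2,700,330 · Andrade: $1,540,360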